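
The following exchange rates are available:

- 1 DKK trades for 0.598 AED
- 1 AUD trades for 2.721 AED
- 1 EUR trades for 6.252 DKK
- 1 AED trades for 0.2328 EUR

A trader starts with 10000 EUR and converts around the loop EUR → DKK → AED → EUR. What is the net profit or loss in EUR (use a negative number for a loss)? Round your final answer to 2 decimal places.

10000 EUR × 6.252 = 62520 DKK
62520 DKK × 0.598 = 37386.96 AED
37386.96 AED × 0.2328 = 8703.684288 EUR
Net change: 8703.684288 − 10000 = -1296.315712 EUR

-1296.32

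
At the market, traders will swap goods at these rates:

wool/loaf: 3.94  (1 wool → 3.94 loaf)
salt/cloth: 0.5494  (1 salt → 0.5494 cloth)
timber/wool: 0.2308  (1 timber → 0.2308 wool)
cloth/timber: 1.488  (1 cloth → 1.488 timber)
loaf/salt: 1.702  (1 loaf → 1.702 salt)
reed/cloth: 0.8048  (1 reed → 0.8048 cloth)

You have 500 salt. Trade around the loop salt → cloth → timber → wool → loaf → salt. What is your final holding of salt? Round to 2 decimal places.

500 salt × 0.5494 = 274.7 cloth
274.7 cloth × 1.488 = 408.7536 timber
408.7536 timber × 0.2308 = 94.34033088 wool
94.34033088 wool × 3.94 = 371.7009036672 loaf
371.7009036672 loaf × 1.702 = 632.6349380415744 salt

632.63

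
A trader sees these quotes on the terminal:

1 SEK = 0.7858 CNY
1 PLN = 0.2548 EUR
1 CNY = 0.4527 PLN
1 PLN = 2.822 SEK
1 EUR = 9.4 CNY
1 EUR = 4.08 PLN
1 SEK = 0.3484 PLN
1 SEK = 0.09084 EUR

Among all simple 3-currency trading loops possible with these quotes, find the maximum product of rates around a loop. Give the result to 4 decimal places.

CNY→PLN→EUR→CNY: 0.4527 × 0.2548 × 9.4 = 1.08427
EUR→PLN→SEK→EUR: 4.08 × 2.822 × 0.09084 = 1.04591
CNY→PLN→SEK→CNY: 0.4527 × 2.822 × 0.7858 = 1.00387
Maximum is CNY→PLN→EUR→CNY at 1.0843; arbitrage exists.

1.0843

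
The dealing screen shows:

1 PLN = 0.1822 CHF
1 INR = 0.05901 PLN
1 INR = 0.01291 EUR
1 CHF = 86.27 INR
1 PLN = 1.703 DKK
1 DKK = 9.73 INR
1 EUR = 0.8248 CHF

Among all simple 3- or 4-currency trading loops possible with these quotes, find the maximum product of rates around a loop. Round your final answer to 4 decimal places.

PLN→DKK→INR→PLN: 1.703 × 9.73 × 0.05901 = 0.97781
PLN→CHF→INR→PLN: 0.1822 × 86.27 × 0.05901 = 0.92754
EUR→CHF→INR→EUR: 0.8248 × 86.27 × 0.01291 = 0.91862
Maximum is PLN→DKK→INR→PLN at 0.9778; no arbitrage — every cycle loses value.

0.9778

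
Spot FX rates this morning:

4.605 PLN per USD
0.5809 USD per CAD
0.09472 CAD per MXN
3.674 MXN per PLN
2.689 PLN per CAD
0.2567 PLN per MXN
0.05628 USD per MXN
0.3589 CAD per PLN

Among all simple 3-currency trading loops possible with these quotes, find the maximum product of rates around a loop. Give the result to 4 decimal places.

PLN→CAD→USD→PLN: 0.3589 × 0.5809 × 4.605 = 0.96007
PLN→MXN→USD→PLN: 3.674 × 0.05628 × 4.605 = 0.95219
PLN→MXN→CAD→PLN: 3.674 × 0.09472 × 2.689 = 0.93578
Maximum is PLN→CAD→USD→PLN at 0.9601; no arbitrage — every cycle loses value.

0.9601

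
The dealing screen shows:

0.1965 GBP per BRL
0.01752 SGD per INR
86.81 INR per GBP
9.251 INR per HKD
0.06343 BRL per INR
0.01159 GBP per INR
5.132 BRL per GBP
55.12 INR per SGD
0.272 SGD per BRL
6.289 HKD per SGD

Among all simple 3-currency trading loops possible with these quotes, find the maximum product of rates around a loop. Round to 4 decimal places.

INR→BRL→GBP→INR: 0.06343 × 0.1965 × 86.81 = 1.08200
INR→SGD→HKD→INR: 0.01752 × 6.289 × 9.251 = 1.01931
INR→BRL→SGD→INR: 0.06343 × 0.272 × 55.12 = 0.95098
Maximum is INR→BRL→GBP→INR at 1.0820; arbitrage exists.

1.0820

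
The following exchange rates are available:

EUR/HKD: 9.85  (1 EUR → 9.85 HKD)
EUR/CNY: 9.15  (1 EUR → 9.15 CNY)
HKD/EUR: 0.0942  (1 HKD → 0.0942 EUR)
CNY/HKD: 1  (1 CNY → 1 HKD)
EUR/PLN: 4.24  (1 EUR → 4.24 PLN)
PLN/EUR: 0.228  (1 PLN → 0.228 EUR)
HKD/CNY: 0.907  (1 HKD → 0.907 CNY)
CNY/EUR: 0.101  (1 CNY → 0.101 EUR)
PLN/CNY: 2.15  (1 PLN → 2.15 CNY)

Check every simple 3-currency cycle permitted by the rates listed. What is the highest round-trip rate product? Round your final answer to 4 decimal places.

0.9207

CNY→EUR→PLN→CNY: 0.101 × 4.24 × 2.15 = 0.92072
CNY→EUR→HKD→CNY: 0.101 × 9.85 × 0.907 = 0.90233
CNY→HKD→EUR→CNY: 1 × 0.0942 × 9.15 = 0.86193
Maximum is CNY→EUR→PLN→CNY at 0.9207; no arbitrage — every cycle loses value.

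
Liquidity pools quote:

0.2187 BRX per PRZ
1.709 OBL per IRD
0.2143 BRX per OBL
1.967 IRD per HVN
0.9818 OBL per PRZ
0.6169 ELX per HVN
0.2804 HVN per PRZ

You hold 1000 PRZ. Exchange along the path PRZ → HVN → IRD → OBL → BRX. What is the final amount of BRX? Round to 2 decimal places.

1000 PRZ × 0.2804 = 280.4 HVN
280.4 HVN × 1.967 = 551.5468 IRD
551.5468 IRD × 1.709 = 942.5934812 OBL
942.5934812 OBL × 0.2143 = 201.99778302116 BRX

202.00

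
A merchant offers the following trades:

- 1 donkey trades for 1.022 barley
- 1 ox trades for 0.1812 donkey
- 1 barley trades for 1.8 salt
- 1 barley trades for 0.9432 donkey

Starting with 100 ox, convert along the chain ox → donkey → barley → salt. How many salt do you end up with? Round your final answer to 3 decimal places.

33.334

100 ox × 0.1812 = 18.12 donkey
18.12 donkey × 1.022 = 18.51864 barley
18.51864 barley × 1.8 = 33.333552 salt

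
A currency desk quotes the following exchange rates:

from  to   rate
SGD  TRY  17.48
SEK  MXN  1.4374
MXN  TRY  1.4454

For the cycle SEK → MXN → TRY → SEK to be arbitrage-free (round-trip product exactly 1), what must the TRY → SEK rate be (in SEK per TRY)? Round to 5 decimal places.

0.48132

Known legs of the cycle: 1.4374 × 1.4454 = 2.07761796
For no arbitrage the full-cycle product must be 1, so the missing rate is 1 / 2.07761796 ≈ 0.4813204.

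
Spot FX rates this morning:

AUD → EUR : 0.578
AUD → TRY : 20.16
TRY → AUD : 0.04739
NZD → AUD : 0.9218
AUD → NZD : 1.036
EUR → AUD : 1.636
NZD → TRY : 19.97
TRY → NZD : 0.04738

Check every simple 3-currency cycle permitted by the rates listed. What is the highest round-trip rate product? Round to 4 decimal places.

AUD→NZD→TRY→AUD: 1.036 × 19.97 × 0.04739 = 0.98045
AUD→TRY→NZD→AUD: 20.16 × 0.04738 × 0.9218 = 0.88049
Maximum is AUD→NZD→TRY→AUD at 0.9804; no arbitrage — every cycle loses value.

0.9804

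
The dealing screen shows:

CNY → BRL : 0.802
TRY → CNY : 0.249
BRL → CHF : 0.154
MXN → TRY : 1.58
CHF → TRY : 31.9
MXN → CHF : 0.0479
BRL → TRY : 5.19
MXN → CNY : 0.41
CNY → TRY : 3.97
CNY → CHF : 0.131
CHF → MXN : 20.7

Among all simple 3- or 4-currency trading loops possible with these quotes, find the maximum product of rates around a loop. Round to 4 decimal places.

1.1118

CNY→CHF→MXN→CNY: 0.131 × 20.7 × 0.41 = 1.11180
TRY→CNY→CHF→MXN→TRY: 0.249 × 0.131 × 20.7 × 1.58 = 1.06684
CNY→BRL→CHF→MXN→CNY: 0.802 × 0.154 × 20.7 × 0.41 = 1.04821
TRY→CNY→CHF→TRY: 0.249 × 0.131 × 31.9 = 1.04055
TRY→CNY→BRL→TRY: 0.249 × 0.802 × 5.19 = 1.03643
TRY→CNY→BRL→CHF→TRY: 0.249 × 0.802 × 0.154 × 31.9 = 0.98104
Maximum is CNY→CHF→MXN→CNY at 1.1118; arbitrage exists.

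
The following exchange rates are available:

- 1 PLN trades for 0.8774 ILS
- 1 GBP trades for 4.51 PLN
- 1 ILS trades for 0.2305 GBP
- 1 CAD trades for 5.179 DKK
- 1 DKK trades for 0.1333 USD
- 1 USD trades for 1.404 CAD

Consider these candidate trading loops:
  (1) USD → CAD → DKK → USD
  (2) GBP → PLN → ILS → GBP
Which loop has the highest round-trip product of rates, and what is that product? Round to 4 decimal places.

(1) 1.404 × 5.179 × 0.1333 = 0.96927
(2) 4.51 × 0.8774 × 0.2305 = 0.91211
Highest is cycle (1) at 0.9693 (≤1, no arbitrage).

0.9693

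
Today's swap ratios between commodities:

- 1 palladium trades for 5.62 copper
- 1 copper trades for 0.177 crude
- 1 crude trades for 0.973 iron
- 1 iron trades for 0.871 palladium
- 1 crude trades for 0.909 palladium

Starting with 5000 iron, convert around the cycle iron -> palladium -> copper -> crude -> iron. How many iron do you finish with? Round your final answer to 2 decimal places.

4215.13

5000 iron × 0.871 = 4355 palladium
4355 palladium × 5.62 = 24475.1 copper
24475.1 copper × 0.177 = 4332.0927 crude
4332.0927 crude × 0.973 = 4215.1261971 iron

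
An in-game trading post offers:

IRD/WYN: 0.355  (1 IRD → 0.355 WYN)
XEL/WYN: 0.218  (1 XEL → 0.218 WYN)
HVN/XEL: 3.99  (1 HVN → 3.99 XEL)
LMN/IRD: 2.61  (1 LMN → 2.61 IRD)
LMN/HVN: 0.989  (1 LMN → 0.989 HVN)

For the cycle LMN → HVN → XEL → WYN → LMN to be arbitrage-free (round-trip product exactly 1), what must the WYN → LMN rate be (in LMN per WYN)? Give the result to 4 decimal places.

Known legs of the cycle: 0.989 × 3.99 × 0.218 = 0.86025198
For no arbitrage the full-cycle product must be 1, so the missing rate is 1 / 0.86025198 ≈ 1.162450.

1.1625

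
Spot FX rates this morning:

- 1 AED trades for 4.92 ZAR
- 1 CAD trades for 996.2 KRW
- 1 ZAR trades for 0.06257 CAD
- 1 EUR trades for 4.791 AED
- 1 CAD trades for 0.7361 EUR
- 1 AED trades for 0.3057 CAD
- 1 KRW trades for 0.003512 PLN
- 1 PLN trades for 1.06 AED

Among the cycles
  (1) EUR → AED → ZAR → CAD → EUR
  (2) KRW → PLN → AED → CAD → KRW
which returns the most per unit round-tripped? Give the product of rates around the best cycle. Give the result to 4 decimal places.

1.1337

(1) 4.791 × 4.92 × 0.06257 × 0.7361 = 1.08566
(2) 0.003512 × 1.06 × 0.3057 × 996.2 = 1.13371
Highest is cycle (2) at 1.1337 (>1, arbitrage).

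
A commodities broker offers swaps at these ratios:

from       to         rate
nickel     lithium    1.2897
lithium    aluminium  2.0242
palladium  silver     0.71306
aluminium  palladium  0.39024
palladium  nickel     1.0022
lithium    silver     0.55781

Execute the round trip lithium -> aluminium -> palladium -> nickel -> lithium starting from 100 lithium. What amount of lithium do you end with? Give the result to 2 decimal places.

100 lithium × 2.0242 = 202.42 aluminium
202.42 aluminium × 0.39024 = 78.9923808 palladium
78.9923808 palladium × 1.0022 = 79.16616403776 nickel
79.16616403776 nickel × 1.2897 = 102.100601759499072 lithium

102.10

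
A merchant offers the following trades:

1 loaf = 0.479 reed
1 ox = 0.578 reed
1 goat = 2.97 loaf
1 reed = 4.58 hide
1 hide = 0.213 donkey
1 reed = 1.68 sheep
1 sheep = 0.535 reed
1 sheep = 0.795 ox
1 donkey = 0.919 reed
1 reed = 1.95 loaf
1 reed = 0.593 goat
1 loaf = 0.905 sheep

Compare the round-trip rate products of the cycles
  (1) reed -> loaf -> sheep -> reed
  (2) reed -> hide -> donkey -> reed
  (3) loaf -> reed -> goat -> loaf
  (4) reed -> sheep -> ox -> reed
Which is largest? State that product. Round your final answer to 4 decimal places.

(1) 1.95 × 0.905 × 0.535 = 0.94414
(2) 4.58 × 0.213 × 0.919 = 0.89652
(3) 0.479 × 0.593 × 2.97 = 0.84362
(4) 1.68 × 0.795 × 0.578 = 0.77198
Highest is cycle (1) at 0.9441 (≤1, no arbitrage).

0.9441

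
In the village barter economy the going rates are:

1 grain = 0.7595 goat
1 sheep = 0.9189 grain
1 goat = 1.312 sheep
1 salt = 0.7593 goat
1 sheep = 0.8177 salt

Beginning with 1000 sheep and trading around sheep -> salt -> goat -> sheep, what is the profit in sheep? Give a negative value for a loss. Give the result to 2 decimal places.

1000 sheep × 0.8177 = 817.7 salt
817.7 salt × 0.7593 = 620.87961 goat
620.87961 goat × 1.312 = 814.59404832 sheep
Net change: 814.59404832 − 1000 = -185.40595168 sheep

-185.41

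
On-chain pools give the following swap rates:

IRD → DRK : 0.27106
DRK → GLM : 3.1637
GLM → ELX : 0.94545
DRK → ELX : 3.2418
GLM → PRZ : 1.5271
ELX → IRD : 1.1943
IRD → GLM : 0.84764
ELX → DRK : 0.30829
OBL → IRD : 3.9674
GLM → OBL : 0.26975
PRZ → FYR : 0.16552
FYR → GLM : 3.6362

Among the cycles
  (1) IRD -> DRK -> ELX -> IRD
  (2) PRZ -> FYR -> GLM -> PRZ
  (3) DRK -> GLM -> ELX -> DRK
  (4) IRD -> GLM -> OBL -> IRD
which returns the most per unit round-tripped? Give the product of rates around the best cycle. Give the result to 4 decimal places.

1.0495

(1) 0.27106 × 3.2418 × 1.1943 = 1.04946
(2) 0.16552 × 3.6362 × 1.5271 = 0.91911
(3) 3.1637 × 0.94545 × 0.30829 = 0.92213
(4) 0.84764 × 0.26975 × 3.9674 = 0.90715
Highest is cycle (1) at 1.0495 (>1, arbitrage).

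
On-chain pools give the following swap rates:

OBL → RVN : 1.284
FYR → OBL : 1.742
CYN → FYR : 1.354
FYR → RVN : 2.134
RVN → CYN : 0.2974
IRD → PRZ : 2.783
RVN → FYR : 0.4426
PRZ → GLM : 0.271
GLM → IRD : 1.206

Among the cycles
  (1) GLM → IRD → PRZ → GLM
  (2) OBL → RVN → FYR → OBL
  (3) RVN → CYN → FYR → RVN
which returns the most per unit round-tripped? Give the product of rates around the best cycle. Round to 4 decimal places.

(1) 1.206 × 2.783 × 0.271 = 0.90956
(2) 1.284 × 0.4426 × 1.742 = 0.98998
(3) 0.2974 × 1.354 × 2.134 = 0.85932
Highest is cycle (2) at 0.9900 (≤1, no arbitrage).

0.9900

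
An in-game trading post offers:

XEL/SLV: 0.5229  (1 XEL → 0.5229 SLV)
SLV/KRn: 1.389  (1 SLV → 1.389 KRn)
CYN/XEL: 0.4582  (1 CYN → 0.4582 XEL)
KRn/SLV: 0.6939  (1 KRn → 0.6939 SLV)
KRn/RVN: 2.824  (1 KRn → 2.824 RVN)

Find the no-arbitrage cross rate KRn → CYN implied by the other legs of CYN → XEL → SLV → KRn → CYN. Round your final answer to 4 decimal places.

3.0049

Known legs of the cycle: 0.4582 × 0.5229 × 1.389 = 0.33279437142
For no arbitrage the full-cycle product must be 1, so the missing rate is 1 / 0.33279437142 ≈ 3.004859.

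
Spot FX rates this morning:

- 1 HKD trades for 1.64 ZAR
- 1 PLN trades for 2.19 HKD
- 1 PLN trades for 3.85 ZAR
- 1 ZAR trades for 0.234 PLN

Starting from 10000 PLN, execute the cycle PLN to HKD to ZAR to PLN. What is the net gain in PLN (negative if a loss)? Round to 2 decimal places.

-1595.66

10000 PLN × 2.19 = 21900 HKD
21900 HKD × 1.64 = 35916 ZAR
35916 ZAR × 0.234 = 8404.344 PLN
Net change: 8404.344 − 10000 = -1595.656 PLN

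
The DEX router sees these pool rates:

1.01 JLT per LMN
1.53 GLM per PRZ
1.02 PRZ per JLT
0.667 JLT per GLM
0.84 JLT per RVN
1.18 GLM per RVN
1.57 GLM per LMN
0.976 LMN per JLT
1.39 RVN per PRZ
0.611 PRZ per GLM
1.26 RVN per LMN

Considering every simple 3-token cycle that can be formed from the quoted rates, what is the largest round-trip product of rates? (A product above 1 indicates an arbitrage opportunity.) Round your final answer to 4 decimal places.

PRZ→RVN→JLT→PRZ: 1.39 × 0.84 × 1.02 = 1.19095
PRZ→GLM→JLT→PRZ: 1.53 × 0.667 × 1.02 = 1.04092
JLT→LMN→RVN→JLT: 0.976 × 1.26 × 0.84 = 1.03300
GLM→JLT→LMN→GLM: 0.667 × 0.976 × 1.57 = 1.02206
PRZ→RVN→GLM→PRZ: 1.39 × 1.18 × 0.611 = 1.00216
Maximum is PRZ→RVN→JLT→PRZ at 1.1910; arbitrage exists.

1.1910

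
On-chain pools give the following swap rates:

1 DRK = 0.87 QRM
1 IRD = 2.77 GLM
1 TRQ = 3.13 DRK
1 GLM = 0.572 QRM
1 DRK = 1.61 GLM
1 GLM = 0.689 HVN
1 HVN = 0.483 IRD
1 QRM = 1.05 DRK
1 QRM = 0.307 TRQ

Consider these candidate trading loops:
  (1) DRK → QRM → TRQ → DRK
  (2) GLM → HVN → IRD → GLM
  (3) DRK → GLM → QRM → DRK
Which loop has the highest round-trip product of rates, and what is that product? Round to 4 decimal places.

0.9670

(1) 0.87 × 0.307 × 3.13 = 0.83599
(2) 0.689 × 0.483 × 2.77 = 0.92182
(3) 1.61 × 0.572 × 1.05 = 0.96697
Highest is cycle (3) at 0.9670 (≤1, no arbitrage).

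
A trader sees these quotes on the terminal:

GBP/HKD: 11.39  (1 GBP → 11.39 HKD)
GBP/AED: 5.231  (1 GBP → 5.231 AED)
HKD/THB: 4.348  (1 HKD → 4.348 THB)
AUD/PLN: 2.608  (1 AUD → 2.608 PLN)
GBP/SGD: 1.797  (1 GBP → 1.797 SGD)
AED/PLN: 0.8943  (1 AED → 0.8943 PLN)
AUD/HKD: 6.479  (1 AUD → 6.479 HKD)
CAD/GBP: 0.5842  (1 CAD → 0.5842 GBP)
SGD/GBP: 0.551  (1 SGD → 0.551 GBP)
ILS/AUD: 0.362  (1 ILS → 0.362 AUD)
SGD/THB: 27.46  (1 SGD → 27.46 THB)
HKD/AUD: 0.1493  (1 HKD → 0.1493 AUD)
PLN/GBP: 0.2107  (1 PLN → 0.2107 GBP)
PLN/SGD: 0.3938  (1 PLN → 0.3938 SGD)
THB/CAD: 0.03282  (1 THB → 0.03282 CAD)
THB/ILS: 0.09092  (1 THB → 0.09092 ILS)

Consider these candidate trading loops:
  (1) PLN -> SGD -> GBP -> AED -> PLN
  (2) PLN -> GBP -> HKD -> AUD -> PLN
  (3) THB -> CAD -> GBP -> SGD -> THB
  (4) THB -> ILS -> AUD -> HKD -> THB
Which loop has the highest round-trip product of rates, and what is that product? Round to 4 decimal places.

1.0151

(1) 0.3938 × 0.551 × 5.231 × 0.8943 = 1.01507
(2) 0.2107 × 11.39 × 0.1493 × 2.608 = 0.93445
(3) 0.03282 × 0.5842 × 1.797 × 27.46 = 0.94613
(4) 0.09092 × 0.362 × 6.479 × 4.348 = 0.92718
Highest is cycle (1) at 1.0151 (>1, arbitrage).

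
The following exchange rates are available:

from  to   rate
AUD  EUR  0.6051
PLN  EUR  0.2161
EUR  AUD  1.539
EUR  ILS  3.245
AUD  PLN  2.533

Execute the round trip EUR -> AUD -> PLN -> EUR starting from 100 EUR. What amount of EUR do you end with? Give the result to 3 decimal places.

84.242

100 EUR × 1.539 = 153.9 AUD
153.9 AUD × 2.533 = 389.8287 PLN
389.8287 PLN × 0.2161 = 84.24198207 EUR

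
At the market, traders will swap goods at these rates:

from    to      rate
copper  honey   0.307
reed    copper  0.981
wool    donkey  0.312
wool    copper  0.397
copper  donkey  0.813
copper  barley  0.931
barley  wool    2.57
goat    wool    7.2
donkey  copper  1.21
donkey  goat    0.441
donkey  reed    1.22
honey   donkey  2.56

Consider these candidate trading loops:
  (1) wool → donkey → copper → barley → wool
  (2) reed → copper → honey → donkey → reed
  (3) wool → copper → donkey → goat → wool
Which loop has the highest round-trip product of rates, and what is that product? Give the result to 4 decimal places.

1.0248

(1) 0.312 × 1.21 × 0.931 × 2.57 = 0.90328
(2) 0.981 × 0.307 × 2.56 × 1.22 = 0.94060
(3) 0.397 × 0.813 × 0.441 × 7.2 = 1.02483
Highest is cycle (3) at 1.0248 (>1, arbitrage).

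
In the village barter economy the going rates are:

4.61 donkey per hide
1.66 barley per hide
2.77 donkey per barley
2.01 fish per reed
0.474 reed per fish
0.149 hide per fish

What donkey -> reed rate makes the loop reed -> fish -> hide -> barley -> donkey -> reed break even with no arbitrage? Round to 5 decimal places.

Known legs of the cycle: 2.01 × 0.149 × 1.66 × 2.77 = 1.377114918
For no arbitrage the full-cycle product must be 1, so the missing rate is 1 / 1.377114918 ≈ 0.7261558.

0.72616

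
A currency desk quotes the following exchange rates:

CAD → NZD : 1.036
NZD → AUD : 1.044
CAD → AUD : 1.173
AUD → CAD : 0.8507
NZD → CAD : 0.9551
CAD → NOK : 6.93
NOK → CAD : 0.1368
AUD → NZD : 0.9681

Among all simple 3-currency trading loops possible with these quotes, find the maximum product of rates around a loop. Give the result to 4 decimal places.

1.0846

NZD→CAD→AUD→NZD: 0.9551 × 1.173 × 0.9681 = 1.08459
NZD→AUD→CAD→NZD: 1.044 × 0.8507 × 1.036 = 0.92010
Maximum is NZD→CAD→AUD→NZD at 1.0846; arbitrage exists.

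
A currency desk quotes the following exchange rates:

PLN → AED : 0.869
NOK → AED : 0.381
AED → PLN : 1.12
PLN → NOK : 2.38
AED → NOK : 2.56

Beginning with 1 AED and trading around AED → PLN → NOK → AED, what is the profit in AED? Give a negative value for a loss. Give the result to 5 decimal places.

1 AED × 1.12 = 1.12 PLN
1.12 PLN × 2.38 = 2.6656 NOK
2.6656 NOK × 0.381 = 1.0155936 AED
Net change: 1.0155936 − 1 = 0.0155936 AED

0.01559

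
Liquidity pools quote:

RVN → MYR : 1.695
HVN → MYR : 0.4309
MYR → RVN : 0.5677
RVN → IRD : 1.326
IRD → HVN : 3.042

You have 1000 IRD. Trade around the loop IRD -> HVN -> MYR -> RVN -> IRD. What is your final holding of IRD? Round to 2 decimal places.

1000 IRD × 3.042 = 3042 HVN
3042 HVN × 0.4309 = 1310.7978 MYR
1310.7978 MYR × 0.5677 = 744.13991106 RVN
744.13991106 RVN × 1.326 = 986.72952206556 IRD

986.73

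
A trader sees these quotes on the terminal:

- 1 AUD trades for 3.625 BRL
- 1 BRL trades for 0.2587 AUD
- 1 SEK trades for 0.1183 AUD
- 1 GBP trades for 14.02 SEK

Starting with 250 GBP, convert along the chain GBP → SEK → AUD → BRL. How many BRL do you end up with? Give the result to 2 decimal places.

1503.08

250 GBP × 14.02 = 3505 SEK
3505 SEK × 0.1183 = 414.6415 AUD
414.6415 AUD × 3.625 = 1503.0754375 BRL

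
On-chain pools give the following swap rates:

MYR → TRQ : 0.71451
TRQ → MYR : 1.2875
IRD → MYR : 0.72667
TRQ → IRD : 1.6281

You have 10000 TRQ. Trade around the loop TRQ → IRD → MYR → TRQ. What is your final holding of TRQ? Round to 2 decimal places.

8453.31

10000 TRQ × 1.6281 = 16281 IRD
16281 IRD × 0.72667 = 11830.91427 MYR
11830.91427 MYR × 0.71451 = 8453.3065550577 TRQ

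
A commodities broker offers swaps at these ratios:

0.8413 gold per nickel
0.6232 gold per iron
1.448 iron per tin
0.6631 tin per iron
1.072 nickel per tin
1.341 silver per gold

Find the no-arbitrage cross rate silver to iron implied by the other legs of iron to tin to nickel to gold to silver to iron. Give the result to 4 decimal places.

1.2469

Known legs of the cycle: 0.6631 × 1.072 × 0.8413 × 1.341 = 0.80196142715856
For no arbitrage the full-cycle product must be 1, so the missing rate is 1 / 0.80196142715856 ≈ 1.246943.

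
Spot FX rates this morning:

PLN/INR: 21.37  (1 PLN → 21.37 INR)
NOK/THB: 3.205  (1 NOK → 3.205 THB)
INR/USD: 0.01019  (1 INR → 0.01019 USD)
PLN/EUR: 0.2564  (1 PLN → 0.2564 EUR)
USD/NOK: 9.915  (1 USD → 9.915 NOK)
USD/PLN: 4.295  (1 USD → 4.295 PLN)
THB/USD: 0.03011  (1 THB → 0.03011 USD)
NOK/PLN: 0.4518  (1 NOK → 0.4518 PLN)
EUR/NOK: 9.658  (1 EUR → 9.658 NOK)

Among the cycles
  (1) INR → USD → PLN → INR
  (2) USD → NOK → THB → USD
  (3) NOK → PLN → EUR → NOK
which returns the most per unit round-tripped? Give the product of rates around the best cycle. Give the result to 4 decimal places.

(1) 0.01019 × 4.295 × 21.37 = 0.93528
(2) 9.915 × 3.205 × 0.03011 = 0.95682
(3) 0.4518 × 0.2564 × 9.658 = 1.11880
Highest is cycle (3) at 1.1188 (>1, arbitrage).

1.1188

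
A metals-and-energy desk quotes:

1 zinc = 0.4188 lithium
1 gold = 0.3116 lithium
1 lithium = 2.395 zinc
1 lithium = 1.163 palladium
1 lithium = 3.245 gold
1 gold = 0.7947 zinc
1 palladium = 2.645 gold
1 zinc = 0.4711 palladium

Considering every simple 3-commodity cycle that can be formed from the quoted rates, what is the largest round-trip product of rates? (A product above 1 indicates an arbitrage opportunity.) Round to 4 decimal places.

lithium→gold→zinc→lithium: 3.245 × 0.7947 × 0.4188 = 1.08000
zinc→palladium→gold→zinc: 0.4711 × 2.645 × 0.7947 = 0.99024
lithium→palladium→gold→lithium: 1.163 × 2.645 × 0.3116 = 0.95852
Maximum is lithium→gold→zinc→lithium at 1.0800; arbitrage exists.

1.0800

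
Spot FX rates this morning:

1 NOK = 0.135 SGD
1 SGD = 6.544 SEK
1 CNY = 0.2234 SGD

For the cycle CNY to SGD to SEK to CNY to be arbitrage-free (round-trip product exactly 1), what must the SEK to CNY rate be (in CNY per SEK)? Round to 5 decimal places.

0.68403

Known legs of the cycle: 0.2234 × 6.544 = 1.4619296
For no arbitrage the full-cycle product must be 1, so the missing rate is 1 / 1.4619296 ≈ 0.6840275.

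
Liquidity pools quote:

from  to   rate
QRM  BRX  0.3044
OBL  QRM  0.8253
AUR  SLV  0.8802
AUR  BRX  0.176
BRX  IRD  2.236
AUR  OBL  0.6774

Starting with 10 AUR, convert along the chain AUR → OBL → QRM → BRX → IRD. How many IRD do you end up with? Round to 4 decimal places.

3.8052

10 AUR × 0.6774 = 6.774 OBL
6.774 OBL × 0.8253 = 5.5905822 QRM
5.5905822 QRM × 0.3044 = 1.70177322168 BRX
1.70177322168 BRX × 2.236 = 3.80516492367648 IRD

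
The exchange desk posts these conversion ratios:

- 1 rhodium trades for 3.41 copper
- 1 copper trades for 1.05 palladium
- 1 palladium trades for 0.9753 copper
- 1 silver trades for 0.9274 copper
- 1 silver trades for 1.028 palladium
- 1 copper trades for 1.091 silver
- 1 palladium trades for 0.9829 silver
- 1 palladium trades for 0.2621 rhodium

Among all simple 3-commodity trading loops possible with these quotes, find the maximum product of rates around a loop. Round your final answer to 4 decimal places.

palladium→copper→silver→palladium: 0.9753 × 1.091 × 1.028 = 1.09385
palladium→silver→copper→palladium: 0.9829 × 0.9274 × 1.05 = 0.95712
rhodium→copper→palladium→rhodium: 3.41 × 1.05 × 0.2621 = 0.93845
Maximum is palladium→copper→silver→palladium at 1.0938; arbitrage exists.

1.0938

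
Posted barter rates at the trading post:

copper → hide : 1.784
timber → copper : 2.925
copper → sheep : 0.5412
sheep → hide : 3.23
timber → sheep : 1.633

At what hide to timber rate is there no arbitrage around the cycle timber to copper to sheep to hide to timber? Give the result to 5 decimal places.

Known legs of the cycle: 2.925 × 0.5412 × 3.23 = 5.1131223
For no arbitrage the full-cycle product must be 1, so the missing rate is 1 / 5.1131223 ≈ 0.1955752.

0.19558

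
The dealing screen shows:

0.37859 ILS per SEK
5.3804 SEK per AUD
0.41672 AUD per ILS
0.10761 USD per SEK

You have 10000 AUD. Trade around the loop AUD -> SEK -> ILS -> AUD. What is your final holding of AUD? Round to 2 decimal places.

10000 AUD × 5.3804 = 53804 SEK
53804 SEK × 0.37859 = 20369.65636 ILS
20369.65636 ILS × 0.41672 = 8488.4431983392 AUD

8488.44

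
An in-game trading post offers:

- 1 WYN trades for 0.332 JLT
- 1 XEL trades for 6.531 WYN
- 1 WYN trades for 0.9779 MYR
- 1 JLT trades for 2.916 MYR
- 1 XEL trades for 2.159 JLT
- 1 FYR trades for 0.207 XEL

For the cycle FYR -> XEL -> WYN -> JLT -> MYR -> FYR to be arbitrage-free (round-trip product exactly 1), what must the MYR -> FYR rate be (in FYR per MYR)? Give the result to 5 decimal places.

0.76405

Known legs of the cycle: 0.207 × 6.531 × 0.332 × 2.916 = 1.308807070704
For no arbitrage the full-cycle product must be 1, so the missing rate is 1 / 1.308807070704 ≈ 0.7640546.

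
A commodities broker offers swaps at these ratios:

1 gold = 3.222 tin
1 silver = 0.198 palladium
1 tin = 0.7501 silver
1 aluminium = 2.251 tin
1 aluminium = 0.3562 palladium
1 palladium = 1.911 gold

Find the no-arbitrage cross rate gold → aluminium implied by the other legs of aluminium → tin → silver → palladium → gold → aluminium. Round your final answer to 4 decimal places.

1.5652

Known legs of the cycle: 2.251 × 0.7501 × 0.198 × 1.911 = 0.6388818313878
For no arbitrage the full-cycle product must be 1, so the missing rate is 1 / 0.6388818313878 ≈ 1.565235.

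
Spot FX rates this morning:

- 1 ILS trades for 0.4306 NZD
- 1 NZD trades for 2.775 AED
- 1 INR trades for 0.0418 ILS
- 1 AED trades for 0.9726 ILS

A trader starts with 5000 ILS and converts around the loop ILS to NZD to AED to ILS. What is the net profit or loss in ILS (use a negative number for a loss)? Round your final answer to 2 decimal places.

810.87

5000 ILS × 0.4306 = 2153 NZD
2153 NZD × 2.775 = 5974.575 AED
5974.575 AED × 0.9726 = 5810.871645 ILS
Net change: 5810.871645 − 5000 = 810.871645 ILS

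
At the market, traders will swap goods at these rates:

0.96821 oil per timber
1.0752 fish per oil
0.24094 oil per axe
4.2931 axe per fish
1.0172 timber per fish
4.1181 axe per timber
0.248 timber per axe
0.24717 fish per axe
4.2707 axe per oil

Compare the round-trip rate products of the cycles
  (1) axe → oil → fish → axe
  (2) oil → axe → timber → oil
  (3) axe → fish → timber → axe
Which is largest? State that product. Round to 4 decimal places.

1.1122

(1) 0.24094 × 1.0752 × 4.2931 = 1.11216
(2) 4.2707 × 0.248 × 0.96821 = 1.02546
(3) 0.24717 × 1.0172 × 4.1181 = 1.03538
Highest is cycle (1) at 1.1122 (>1, arbitrage).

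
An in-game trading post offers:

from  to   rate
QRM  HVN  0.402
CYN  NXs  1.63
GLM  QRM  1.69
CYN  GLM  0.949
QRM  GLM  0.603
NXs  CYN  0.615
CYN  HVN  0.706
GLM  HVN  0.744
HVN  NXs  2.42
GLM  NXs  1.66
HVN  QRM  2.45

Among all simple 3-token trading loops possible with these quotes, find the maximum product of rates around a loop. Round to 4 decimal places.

1.0991

HVN→QRM→GLM→HVN: 2.45 × 0.603 × 0.744 = 1.09915
HVN→NXs→CYN→HVN: 2.42 × 0.615 × 0.706 = 1.05074
GLM→NXs→CYN→GLM: 1.66 × 0.615 × 0.949 = 0.96883
Maximum is HVN→QRM→GLM→HVN at 1.0991; arbitrage exists.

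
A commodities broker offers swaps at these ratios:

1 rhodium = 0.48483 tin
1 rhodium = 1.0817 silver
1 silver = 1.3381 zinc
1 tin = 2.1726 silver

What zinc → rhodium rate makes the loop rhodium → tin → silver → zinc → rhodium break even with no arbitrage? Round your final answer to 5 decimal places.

Known legs of the cycle: 0.48483 × 2.1726 × 1.3381 = 1.4094764725698
For no arbitrage the full-cycle product must be 1, so the missing rate is 1 / 1.4094764725698 ≈ 0.7094833.

0.70948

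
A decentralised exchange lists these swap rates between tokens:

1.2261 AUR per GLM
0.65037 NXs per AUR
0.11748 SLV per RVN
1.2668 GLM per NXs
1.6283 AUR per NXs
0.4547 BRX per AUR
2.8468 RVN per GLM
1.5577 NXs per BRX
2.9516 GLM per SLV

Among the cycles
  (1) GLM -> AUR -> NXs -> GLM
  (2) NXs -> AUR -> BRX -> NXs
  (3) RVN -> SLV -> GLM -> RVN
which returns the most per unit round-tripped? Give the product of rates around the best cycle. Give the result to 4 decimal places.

(1) 1.2261 × 0.65037 × 1.2668 = 1.01017
(2) 1.6283 × 0.4547 × 1.5577 = 1.15330
(3) 0.11748 × 2.9516 × 2.8468 = 0.98714
Highest is cycle (2) at 1.1533 (>1, arbitrage).

1.1533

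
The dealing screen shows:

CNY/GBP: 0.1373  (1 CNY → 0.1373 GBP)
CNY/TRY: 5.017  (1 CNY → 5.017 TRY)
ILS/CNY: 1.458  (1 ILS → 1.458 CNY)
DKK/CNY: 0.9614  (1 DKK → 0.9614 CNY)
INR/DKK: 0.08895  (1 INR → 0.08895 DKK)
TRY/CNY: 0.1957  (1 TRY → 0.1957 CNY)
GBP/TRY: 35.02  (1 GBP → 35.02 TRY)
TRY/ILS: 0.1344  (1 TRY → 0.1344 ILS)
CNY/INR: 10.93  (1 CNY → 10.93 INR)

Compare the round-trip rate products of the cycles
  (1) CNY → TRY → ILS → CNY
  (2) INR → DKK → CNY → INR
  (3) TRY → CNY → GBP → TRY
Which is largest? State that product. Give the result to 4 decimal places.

(1) 5.017 × 0.1344 × 1.458 = 0.98311
(2) 0.08895 × 0.9614 × 10.93 = 0.93470
(3) 0.1957 × 0.1373 × 35.02 = 0.94097
Highest is cycle (1) at 0.9831 (≤1, no arbitrage).

0.9831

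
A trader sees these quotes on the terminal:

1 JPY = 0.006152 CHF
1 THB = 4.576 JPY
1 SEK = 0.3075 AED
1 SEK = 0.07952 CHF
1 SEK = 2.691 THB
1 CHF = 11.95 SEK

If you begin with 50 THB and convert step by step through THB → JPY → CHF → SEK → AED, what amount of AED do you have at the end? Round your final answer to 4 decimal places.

5.1723

50 THB × 4.576 = 228.8 JPY
228.8 JPY × 0.006152 = 1.4075776 CHF
1.4075776 CHF × 11.95 = 16.82055232 SEK
16.82055232 SEK × 0.3075 = 5.1723198384 AED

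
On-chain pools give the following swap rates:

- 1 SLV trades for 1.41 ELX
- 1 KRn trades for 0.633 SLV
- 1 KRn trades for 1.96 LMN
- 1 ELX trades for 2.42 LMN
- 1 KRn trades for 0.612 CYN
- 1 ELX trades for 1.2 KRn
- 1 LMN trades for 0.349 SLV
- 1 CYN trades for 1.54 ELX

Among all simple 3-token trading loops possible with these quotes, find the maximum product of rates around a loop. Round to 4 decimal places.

LMN→SLV→ELX→LMN: 0.349 × 1.41 × 2.42 = 1.19086
CYN→ELX→KRn→CYN: 1.54 × 1.2 × 0.612 = 1.13098
ELX→KRn→SLV→ELX: 1.2 × 0.633 × 1.41 = 1.07104
Maximum is LMN→SLV→ELX→LMN at 1.1909; arbitrage exists.

1.1909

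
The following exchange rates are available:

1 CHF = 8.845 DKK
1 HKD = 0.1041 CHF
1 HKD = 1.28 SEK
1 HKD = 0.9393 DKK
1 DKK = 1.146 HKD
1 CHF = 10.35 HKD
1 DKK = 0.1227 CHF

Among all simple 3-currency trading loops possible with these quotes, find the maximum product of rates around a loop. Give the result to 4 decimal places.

1.1929

HKD→DKK→CHF→HKD: 0.9393 × 0.1227 × 10.35 = 1.19286
HKD→CHF→DKK→HKD: 0.1041 × 8.845 × 1.146 = 1.05520
Maximum is HKD→DKK→CHF→HKD at 1.1929; arbitrage exists.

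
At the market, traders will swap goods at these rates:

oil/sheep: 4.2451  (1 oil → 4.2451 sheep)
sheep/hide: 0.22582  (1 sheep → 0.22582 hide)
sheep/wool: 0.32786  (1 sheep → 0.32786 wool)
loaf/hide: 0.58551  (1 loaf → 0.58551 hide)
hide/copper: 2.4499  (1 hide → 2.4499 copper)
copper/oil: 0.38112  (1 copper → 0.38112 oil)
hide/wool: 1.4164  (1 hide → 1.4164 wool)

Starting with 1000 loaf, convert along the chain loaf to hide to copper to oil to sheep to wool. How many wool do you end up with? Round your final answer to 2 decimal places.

1000 loaf × 0.58551 = 585.51 hide
585.51 hide × 2.4499 = 1434.440949 copper
1434.440949 copper × 0.38112 = 546.69413448288 oil
546.69413448288 oil × 4.2451 = 2320.771270293273888 sheep
2320.771270293273888 sheep × 0.32786 = 760.88806867835277691968 wool

760.89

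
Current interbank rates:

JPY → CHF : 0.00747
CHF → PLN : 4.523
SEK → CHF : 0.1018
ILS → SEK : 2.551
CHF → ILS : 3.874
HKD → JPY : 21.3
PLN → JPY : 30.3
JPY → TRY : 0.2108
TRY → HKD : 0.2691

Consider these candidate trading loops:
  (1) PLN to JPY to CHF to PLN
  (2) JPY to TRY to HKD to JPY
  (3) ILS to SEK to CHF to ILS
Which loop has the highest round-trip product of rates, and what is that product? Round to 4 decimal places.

1.2083

(1) 30.3 × 0.00747 × 4.523 = 1.02374
(2) 0.2108 × 0.2691 × 21.3 = 1.20827
(3) 2.551 × 0.1018 × 3.874 = 1.00605
Highest is cycle (2) at 1.2083 (>1, arbitrage).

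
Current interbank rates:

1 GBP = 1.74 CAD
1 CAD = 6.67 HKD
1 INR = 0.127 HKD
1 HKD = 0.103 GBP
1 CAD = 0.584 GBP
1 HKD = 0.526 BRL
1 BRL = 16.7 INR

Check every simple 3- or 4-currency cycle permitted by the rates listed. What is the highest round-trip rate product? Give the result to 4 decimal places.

GBP→CAD→HKD→GBP: 1.74 × 6.67 × 0.103 = 1.19540
BRL→INR→HKD→BRL: 16.7 × 0.127 × 0.526 = 1.11559
Maximum is GBP→CAD→HKD→GBP at 1.1954; arbitrage exists.

1.1954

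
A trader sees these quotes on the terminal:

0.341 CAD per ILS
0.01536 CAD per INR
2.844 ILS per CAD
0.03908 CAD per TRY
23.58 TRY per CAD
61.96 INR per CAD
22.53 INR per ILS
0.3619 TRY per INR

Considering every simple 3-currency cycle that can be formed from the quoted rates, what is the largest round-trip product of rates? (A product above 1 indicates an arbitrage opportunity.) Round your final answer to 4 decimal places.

0.9842

CAD→ILS→INR→CAD: 2.844 × 22.53 × 0.01536 = 0.98420
CAD→INR→TRY→CAD: 61.96 × 0.3619 × 0.03908 = 0.87630
Maximum is CAD→ILS→INR→CAD at 0.9842; no arbitrage — every cycle loses value.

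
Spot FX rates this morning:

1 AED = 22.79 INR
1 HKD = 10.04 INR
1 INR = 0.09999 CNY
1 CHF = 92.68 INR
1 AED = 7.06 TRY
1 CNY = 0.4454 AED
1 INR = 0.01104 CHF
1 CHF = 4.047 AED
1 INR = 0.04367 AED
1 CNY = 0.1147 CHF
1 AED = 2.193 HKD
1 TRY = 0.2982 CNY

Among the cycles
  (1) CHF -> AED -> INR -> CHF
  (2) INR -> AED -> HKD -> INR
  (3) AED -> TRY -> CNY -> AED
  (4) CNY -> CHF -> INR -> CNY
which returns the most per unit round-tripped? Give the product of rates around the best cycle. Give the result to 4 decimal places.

(1) 4.047 × 22.79 × 0.01104 = 1.01823
(2) 0.04367 × 2.193 × 10.04 = 0.96151
(3) 7.06 × 0.2982 × 0.4454 = 0.93770
(4) 0.1147 × 92.68 × 0.09999 = 1.06293
Highest is cycle (4) at 1.0629 (>1, arbitrage).

1.0629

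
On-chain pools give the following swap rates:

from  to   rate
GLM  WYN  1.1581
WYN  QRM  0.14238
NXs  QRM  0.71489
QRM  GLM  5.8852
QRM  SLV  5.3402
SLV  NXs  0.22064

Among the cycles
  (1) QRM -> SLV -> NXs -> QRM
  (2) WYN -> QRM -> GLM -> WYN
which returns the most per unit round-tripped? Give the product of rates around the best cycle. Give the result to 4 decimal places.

(1) 5.3402 × 0.22064 × 0.71489 = 0.84233
(2) 0.14238 × 5.8852 × 1.1581 = 0.97041
Highest is cycle (2) at 0.9704 (≤1, no arbitrage).

0.9704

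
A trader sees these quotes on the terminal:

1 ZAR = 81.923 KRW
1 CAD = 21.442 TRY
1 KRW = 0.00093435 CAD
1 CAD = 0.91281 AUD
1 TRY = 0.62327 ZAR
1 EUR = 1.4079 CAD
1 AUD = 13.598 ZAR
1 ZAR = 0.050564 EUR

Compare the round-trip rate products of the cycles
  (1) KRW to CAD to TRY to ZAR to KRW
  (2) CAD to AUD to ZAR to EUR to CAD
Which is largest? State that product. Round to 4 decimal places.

1.0230

(1) 0.00093435 × 21.442 × 0.62327 × 81.923 = 1.02296
(2) 0.91281 × 13.598 × 0.050564 × 1.4079 = 0.88363
Highest is cycle (1) at 1.0230 (>1, arbitrage).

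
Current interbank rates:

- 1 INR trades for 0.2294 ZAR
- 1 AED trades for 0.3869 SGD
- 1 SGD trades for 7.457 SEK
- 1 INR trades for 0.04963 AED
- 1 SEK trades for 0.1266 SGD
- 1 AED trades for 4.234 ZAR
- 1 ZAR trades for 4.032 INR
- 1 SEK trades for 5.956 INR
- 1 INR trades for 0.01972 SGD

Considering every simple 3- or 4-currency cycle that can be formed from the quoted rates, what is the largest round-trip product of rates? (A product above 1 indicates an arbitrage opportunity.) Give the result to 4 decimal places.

SGD→SEK→INR→SGD: 7.457 × 5.956 × 0.01972 = 0.87584
AED→SGD→SEK→INR→AED: 0.3869 × 7.457 × 5.956 × 0.04963 = 0.85283
AED→ZAR→INR→AED: 4.234 × 4.032 × 0.04963 = 0.84726
Maximum is SGD→SEK→INR→SGD at 0.8758; no arbitrage — every cycle loses value.

0.8758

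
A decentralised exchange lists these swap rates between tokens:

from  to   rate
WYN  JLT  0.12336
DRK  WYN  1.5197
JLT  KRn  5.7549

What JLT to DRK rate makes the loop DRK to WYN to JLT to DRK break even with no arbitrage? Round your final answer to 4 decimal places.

Known legs of the cycle: 1.5197 × 0.12336 = 0.187470192
For no arbitrage the full-cycle product must be 1, so the missing rate is 1 / 0.187470192 ≈ 5.334181.

5.3342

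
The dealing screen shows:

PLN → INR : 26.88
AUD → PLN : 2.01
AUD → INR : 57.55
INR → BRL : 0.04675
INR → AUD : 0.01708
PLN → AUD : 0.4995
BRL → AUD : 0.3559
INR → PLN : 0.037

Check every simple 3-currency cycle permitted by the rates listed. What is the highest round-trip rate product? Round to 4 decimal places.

1.0636

INR→PLN→AUD→INR: 0.037 × 0.4995 × 57.55 = 1.06361
INR→BRL→AUD→INR: 0.04675 × 0.3559 × 57.55 = 0.95754
INR→AUD→PLN→INR: 0.01708 × 2.01 × 26.88 = 0.92281
Maximum is INR→PLN→AUD→INR at 1.0636; arbitrage exists.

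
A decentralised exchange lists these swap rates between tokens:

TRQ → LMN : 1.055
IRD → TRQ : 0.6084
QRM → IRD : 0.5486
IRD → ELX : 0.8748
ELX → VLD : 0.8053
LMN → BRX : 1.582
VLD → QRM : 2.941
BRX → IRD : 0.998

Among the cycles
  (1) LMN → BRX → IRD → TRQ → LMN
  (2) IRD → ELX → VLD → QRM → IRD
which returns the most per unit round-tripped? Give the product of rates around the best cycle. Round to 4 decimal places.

1.1366

(1) 1.582 × 0.998 × 0.6084 × 1.055 = 1.01339
(2) 0.8748 × 0.8053 × 2.941 × 0.5486 = 1.13663
Highest is cycle (2) at 1.1366 (>1, arbitrage).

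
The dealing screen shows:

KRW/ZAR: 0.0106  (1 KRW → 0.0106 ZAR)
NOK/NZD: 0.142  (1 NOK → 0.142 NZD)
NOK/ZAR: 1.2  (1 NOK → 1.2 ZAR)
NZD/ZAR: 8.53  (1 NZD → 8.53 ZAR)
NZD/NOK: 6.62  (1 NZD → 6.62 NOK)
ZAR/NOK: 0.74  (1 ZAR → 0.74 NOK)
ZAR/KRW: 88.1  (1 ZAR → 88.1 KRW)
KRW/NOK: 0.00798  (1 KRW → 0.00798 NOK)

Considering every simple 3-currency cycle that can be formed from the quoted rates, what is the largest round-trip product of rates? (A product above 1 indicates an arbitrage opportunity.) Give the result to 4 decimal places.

NOK→NZD→ZAR→NOK: 0.142 × 8.53 × 0.74 = 0.89633
NOK→ZAR→KRW→NOK: 1.2 × 88.1 × 0.00798 = 0.84365
Maximum is NOK→NZD→ZAR→NOK at 0.8963; no arbitrage — every cycle loses value.

0.8963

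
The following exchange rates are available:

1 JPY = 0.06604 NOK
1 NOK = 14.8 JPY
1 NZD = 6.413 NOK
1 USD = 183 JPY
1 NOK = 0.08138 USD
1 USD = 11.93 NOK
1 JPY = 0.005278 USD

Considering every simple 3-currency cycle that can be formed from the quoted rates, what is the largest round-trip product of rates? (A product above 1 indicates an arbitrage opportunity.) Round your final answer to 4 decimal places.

NOK→USD→JPY→NOK: 0.08138 × 183 × 0.06604 = 0.98350
NOK→JPY→USD→NOK: 14.8 × 0.005278 × 11.93 = 0.93190
Maximum is NOK→USD→JPY→NOK at 0.9835; no arbitrage — every cycle loses value.

0.9835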